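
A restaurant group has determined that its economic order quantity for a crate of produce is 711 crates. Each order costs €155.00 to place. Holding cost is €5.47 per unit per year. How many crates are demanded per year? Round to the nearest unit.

D ≈ 8,920 crates per year

Invert the EOQ relation Q*² = 2DS/H.
From Q* = √(2DS/H): D = Q*²H / (2S) = 711² × 5.47 / (2 × 155) = 8920.000.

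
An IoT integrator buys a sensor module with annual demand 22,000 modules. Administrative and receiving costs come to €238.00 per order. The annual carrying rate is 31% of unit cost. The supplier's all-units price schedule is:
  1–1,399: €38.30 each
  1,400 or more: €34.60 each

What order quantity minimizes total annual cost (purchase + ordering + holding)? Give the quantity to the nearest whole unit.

Q* ≈ 1,400 modules

Holding cost per unit per year at price C is H = 0.31·C.
Evaluate total cost at each tier's feasible EOQ or, if the EOQ is below the tier, at the tier's minimum quantity.
EOQ at €38.30 = 939.1 (feasible in tier 1): TC = 22,000×€38.30 + (22,000/939.1)×238 + (939.1/2)×0.31×€38.30 = €853,750.52.
EOQ at €34.60 = 988.1 < 1400, so use break Q=1400: TC = 22,000×€34.60 + (22,000/1400.0)×238 + (1400.0/2)×0.31×€34.60 = €772,448.20.
Lowest total cost is €772,448.20 at Q = 1400.0.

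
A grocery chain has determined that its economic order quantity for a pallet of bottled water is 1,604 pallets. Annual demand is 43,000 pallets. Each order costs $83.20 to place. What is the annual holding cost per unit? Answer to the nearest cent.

H ≈ $2.78

Invert the EOQ relation Q*² = 2DS/H.
From Q* = √(2DS/H): H = 2DS / Q*² = 2 × 43,000 × 83.2 / 1,604² = 2.7811.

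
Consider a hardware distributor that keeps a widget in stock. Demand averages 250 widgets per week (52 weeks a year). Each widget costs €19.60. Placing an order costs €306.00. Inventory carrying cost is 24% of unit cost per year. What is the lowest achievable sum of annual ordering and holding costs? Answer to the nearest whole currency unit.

Annual demand D = 250 × 52 = 13,000.
Holding cost H = 0.24 × €19.60 = €4.7040 per unit per year.
EOQ = √(2DS/H) = √(2 × 13,000 × 306 / 4.704) ≈ 1300.51.
At the optimum the two cost components are equal, so total cost = 2·(Q*/2)H = Q*·H.
Minimum total = √(2DSH) = √(2 × 13,000 × 306 × 4.704) ≈ 6117.600.

TC* ≈ €6,118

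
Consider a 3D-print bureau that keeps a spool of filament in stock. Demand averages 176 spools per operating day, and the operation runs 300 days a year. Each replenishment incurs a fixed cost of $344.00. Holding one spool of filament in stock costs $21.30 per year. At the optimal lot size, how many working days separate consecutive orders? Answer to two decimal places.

Annual demand D = 176 × 300 = 52,800.
EOQ = √(2DS/H) = √(2 × 52,800 × 344 / 21.3) ≈ 1305.93.
Cycle time = Q*/D × 300 = 1305.93 / 52,800 × 300 ≈ 7.420 days.

T ≈ 7.42 days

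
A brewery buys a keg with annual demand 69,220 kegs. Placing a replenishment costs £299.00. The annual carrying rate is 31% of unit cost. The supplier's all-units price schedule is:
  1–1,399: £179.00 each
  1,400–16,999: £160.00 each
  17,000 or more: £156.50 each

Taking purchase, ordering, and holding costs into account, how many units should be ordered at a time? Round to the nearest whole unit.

Q* ≈ 1,400 kegs

Holding cost per unit per year at price C is H = 0.31·C.
Candidates are each tier's EOQ (if it falls in that tier) and each price-break quantity.
EOQ at £179.00 = 863.7 (feasible in tier 1): TC = 69,220×£179.00 + (69,220/863.7)×299 + (863.7/2)×0.31×£179.00 = £12,438,306.28.
EOQ at £160.00 = 913.5 < 1400, so use break Q=1400: TC = 69,220×£160.00 + (69,220/1400.0)×299 + (1400.0/2)×0.31×£160.00 = £11,124,703.41.
EOQ at £156.50 = 923.7 < 17000, so use break Q=17000: TC = 69,220×£156.50 + (69,220/17000.0)×299 + (17000.0/2)×0.31×£156.50 = £11,246,524.96.
Lowest total cost is £11,124,703.41 at Q = 1400.0.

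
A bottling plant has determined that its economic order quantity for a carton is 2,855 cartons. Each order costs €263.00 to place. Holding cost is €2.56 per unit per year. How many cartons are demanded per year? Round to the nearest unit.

D ≈ 39,670 cartons per year

Squaring Q* = √(2DS/H) gives Q*² = 2DS/H.
From Q* = √(2DS/H): D = Q*²H / (2S) = 2,855² × 2.56 / (2 × 263) = 39670.388.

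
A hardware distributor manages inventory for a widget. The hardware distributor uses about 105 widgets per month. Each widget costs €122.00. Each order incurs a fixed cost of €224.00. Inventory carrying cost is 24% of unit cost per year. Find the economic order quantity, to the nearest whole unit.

Q* ≈ 139 widgets

Annual demand D = 105 × 12 = 1,260.
Holding cost H = 0.24 × €122.00 = €29.2800 per unit per year.
EOQ = √(2DS / H) = √(2 × 1,260 × 224 / 29.28).
= √(564,480 / 29.28) = √19,278.6885 ≈ 138.848.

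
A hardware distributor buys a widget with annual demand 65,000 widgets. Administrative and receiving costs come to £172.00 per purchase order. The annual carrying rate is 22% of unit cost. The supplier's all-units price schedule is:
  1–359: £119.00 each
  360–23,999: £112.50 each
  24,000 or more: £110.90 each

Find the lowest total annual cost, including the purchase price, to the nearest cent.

Holding cost per unit per year at price C is H = 0.22·C.
For each price level, check whether its EOQ is feasible; otherwise the best quantity at that price is the breakpoint.
Tier 1 (£119.00): EOQ = 924.2 exceeds tier's upper bound 359, so this tier is dominated.
EOQ at £112.50 = 950.5 (feasible in tier 2): TC = 65,000×£112.50 + (65,000/950.5)×172 + (950.5/2)×0.22×£112.50 = £7,336,024.67.
EOQ at £110.90 = 957.3 < 24000, so use break Q=24000: TC = 65,000×£110.90 + (65,000/24000.0)×172 + (24000.0/2)×0.22×£110.90 = £7,501,741.83.
Lowest total cost among the candidates is at Q = 950.5.

TC* ≈ £7,336,024.67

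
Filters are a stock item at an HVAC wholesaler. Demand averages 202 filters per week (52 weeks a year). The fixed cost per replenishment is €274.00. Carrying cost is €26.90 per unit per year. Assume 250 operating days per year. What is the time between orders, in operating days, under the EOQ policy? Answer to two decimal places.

Annual demand D = 202 × 52 = 10,504.
EOQ = √(2DS/H) = √(2 × 10,504 × 274 / 26.9) ≈ 462.58.
Cycle time = Q*/D × 250 = 462.58 / 10,504 × 250 ≈ 11.010 days.

T ≈ 11.01 days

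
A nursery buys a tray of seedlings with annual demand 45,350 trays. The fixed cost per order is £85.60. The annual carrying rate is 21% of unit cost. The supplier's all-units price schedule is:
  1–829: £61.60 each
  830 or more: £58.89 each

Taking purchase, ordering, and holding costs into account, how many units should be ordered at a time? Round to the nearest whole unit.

Holding cost per unit per year at price C is H = 0.21·C.
Evaluate total cost at each tier's feasible EOQ or, if the EOQ is below the tier, at the tier's minimum quantity.
EOQ at £61.60 = 774.7 (feasible in tier 1): TC = 45,350×£61.60 + (45,350/774.7)×85.6 + (774.7/2)×0.21×£61.60 = £2,803,581.68.
EOQ at £58.89 = 792.3 < 830, so use break Q=830: TC = 45,350×£58.89 + (45,350/830.0)×85.6 + (830.0/2)×0.21×£58.89 = £2,680,470.82.
Lowest total cost is £2,680,470.82 at Q = 830.0.

Q* ≈ 830 trays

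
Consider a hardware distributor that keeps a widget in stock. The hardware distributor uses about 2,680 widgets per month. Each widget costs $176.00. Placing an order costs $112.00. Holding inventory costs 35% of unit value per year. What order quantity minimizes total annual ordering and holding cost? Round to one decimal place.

Annual demand D = 2,680 × 12 = 32,160.
Holding cost H = 0.35 × $176.00 = $61.6000 per unit per year.
EOQ = √(2DS / H) = √(2 × 32,160 × 112 / 61.6).
= √(7,203,840 / 61.6) = √116,945.4545 ≈ 341.973.

Q* ≈ 342.0 widgets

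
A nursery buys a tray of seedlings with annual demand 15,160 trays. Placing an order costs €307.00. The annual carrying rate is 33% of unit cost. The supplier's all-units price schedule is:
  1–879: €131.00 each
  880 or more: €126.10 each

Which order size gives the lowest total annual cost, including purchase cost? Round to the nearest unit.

Q* ≈ 880 trays

Holding cost per unit per year at price C is H = 0.33·C.
For each price level, check whether its EOQ is feasible; otherwise the best quantity at that price is the breakpoint.
EOQ at €131.00 = 464.0 (feasible in tier 1): TC = 15,160×€131.00 + (15,160/464.0)×307 + (464.0/2)×0.33×€131.00 = €2,006,019.79.
EOQ at €126.10 = 473.0 < 880, so use break Q=880: TC = 15,160×€126.10 + (15,160/880.0)×307 + (880.0/2)×0.33×€126.10 = €1,935,274.49.
Lowest total cost is €1,935,274.49 at Q = 880.0.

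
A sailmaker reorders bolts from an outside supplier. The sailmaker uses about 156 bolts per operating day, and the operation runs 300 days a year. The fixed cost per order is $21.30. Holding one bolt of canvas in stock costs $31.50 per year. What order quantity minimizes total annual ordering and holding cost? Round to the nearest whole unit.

Q* ≈ 252 bolts

Annual demand D = 156 × 300 = 46,800.
EOQ = √(2DS / H) = √(2 × 46,800 × 21.3 / 31.5).
= √(1,993,680 / 31.5) = √63,291.4286 ≈ 251.578.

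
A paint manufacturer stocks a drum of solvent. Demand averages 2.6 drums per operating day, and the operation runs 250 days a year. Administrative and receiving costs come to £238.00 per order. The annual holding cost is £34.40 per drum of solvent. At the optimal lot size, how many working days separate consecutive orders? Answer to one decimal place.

T ≈ 36.5 days

Annual demand D = 2.6 × 250 = 650.
The optimal lot size = √(2DS/H) = √(2 × 650 × 238 / 34.4) ≈ 94.84.
Cycle time = Q*/D × 250 = 94.84 / 650 × 250 ≈ 36.476 days.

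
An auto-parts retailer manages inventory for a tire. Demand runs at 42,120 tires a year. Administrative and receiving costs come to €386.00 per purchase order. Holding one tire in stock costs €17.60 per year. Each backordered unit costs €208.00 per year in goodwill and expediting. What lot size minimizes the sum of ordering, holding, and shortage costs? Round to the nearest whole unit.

Q* ≈ 1,416 tires

With planned backorders, Q* = √(2DS/H) · √((H+B)/B).
√(2DS/H) = √(2 × 42,120 × 386 / 17.6) = 1359.241.
√((H+B)/B) = √((17.6+208)/208) = 1.0414.
Q* ≈ 1415.580.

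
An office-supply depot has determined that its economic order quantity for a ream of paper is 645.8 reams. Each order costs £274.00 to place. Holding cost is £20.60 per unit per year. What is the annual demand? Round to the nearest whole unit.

The basic EOQ model gives Q* = √(2DS/H); rearrange for the unknown.
From Q* = √(2DS/H): D = Q*²H / (2S) = 645.8² × 20.6 / (2 × 274) = 15677.714.

D ≈ 15,678 reams per year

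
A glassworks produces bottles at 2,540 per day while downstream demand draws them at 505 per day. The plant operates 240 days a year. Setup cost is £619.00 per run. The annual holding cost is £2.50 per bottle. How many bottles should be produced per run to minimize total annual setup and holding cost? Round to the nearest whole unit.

Q* ≈ 8,655 bottles

Annual demand D = 505 × 240 = 121,200.
Production build-up factor (1 − d/p) = 1 − 505/2,540 = 0.8012.
Q* = √(2DS / (H(1 − d/p))) = √(2 × 121,200 × 619 / (2.5 × 0.8012)).
= √(150,045,600 / 2.003) ≈ 8655.183.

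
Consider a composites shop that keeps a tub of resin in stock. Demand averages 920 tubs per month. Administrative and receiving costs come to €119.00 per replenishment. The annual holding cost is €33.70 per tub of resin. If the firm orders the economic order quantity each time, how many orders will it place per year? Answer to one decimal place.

N ≈ 39.5 orders per year

Annual demand D = 920 × 12 = 11,040.
EOQ = √(2DS/H) = √(2 × 11,040 × 119 / 33.7) ≈ 279.23.
Orders per year = D / Q* = 11,040 / 279.23 ≈ 39.538.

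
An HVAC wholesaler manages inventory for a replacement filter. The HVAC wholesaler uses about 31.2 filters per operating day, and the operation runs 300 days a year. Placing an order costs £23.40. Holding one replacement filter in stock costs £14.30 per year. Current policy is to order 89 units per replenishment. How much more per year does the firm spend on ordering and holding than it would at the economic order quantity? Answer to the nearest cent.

Annual demand D = 31.2 × 300 = 9,360.
EOQ = √(2DS/H) = √(2 × 9,360 × 23.4 / 14.3) ≈ 175.02.
Cost at Q* = (D/Q*)S + (Q*/2)H = √(2DSH) ≈ £2,502.82.
Cost at Q = 89: (9,360/89)×23.4 + (89/2)×14.3 = £2,460.94 + £636.35 = £3,097.29.
Excess = £3,097.29 − £2,502.82 = £594.48.

Extra cost ≈ £594.48 per year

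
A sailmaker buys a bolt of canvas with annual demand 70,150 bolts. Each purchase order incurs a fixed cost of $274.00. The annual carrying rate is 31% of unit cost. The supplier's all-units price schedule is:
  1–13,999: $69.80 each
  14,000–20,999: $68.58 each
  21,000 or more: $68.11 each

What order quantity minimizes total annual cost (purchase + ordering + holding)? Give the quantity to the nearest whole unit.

Holding cost per unit per year at price C is H = 0.31·C.
For each price level, check whether its EOQ is feasible; otherwise the best quantity at that price is the breakpoint.
EOQ at $69.80 = 1332.9 (feasible in tier 1): TC = 70,150×$69.80 + (70,150/1332.9)×274 + (1332.9/2)×0.31×$69.80 = $4,925,311.16.
EOQ at $68.58 = 1344.7 < 14000, so use break Q=14000: TC = 70,150×$68.58 + (70,150/14000.0)×274 + (14000.0/2)×0.31×$68.58 = $4,961,078.54.
EOQ at $68.11 = 1349.3 < 21000, so use break Q=21000: TC = 70,150×$68.11 + (70,150/21000.0)×274 + (21000.0/2)×0.31×$68.11 = $5,000,529.84.
Lowest total cost is $4,925,311.16 at Q = 1332.9.

Q* ≈ 1,333 bolts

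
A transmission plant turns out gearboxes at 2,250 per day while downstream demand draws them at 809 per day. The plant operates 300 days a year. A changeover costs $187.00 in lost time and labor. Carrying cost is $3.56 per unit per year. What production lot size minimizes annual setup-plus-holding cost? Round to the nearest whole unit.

Q* ≈ 6,310 gearboxes

Annual demand D = 809 × 300 = 242,700.
Production build-up factor (1 − d/p) = 1 − 809/2,250 = 0.6404.
Q* = √(2DS / (H(1 − d/p))) = √(2 × 242,700 × 187 / (3.56 × 0.6404)).
= √(90,769,800 / 2.28) ≈ 6309.645.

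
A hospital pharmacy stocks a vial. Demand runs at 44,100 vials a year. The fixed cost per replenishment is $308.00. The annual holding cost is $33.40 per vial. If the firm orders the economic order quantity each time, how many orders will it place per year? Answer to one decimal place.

N ≈ 48.9 orders per year

EOQ = √(2DS/H) = √(2 × 44,100 × 308 / 33.4) ≈ 901.85.
Orders per year = D / Q* = 44,100 / 901.85 ≈ 48.899.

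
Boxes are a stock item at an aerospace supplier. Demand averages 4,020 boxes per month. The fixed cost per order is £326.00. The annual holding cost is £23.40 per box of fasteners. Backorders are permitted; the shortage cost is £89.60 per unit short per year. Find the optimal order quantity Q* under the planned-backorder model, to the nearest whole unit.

Q* ≈ 1,302 boxes

Annual demand D = 4,020 × 12 = 48,240.
With planned backorders, Q* = √(2DS/H) · √((H+B)/B).
√(2DS/H) = √(2 × 48,240 × 326 / 23.4) = 1159.363.
√((H+B)/B) = √((23.4+89.6)/89.6) = 1.1230.
Q* ≈ 1301.981.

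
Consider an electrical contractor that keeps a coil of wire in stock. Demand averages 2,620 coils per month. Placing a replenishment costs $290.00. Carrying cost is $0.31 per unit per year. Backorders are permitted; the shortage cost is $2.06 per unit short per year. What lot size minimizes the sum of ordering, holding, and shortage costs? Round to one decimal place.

Annual demand D = 2,620 × 12 = 31,440.
With planned backorders, Q* = √(2DS/H) · √((H+B)/B).
√(2DS/H) = √(2 × 31,440 × 290 / 0.31) = 7669.630.
√((H+B)/B) = √((0.31+2.06)/2.06) = 1.0726.
Q* ≈ 8226.498.

Q* ≈ 8,226.5 coils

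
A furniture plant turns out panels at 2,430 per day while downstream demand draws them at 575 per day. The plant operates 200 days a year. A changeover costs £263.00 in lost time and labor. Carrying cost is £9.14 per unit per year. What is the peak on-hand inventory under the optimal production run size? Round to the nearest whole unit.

Annual demand D = 575 × 200 = 115,000.
Production build-up factor (1 − d/p) = 1 − 575/2,430 = 0.7634.
Q* = √(2DS / (H(1 − d/p))) = √(2 × 115,000 × 263 / (9.14 × 0.7634)).
= √(60,490,000 / 6.9772) ≈ 2944.421.
Maximum inventory = Q*(1 − d/p) = 2944.421 × 0.7634 ≈ 2247.696.

I_max ≈ 2,248 panels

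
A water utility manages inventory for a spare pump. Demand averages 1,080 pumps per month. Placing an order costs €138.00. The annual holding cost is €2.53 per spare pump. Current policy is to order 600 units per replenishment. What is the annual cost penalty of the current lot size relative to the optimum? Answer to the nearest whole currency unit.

Annual demand D = 1,080 × 12 = 12,960.
EOQ = √(2DS/H) = √(2 × 12,960 × 138 / 2.53) ≈ 1189.04.
Cost at Q* = (D/Q*)S + (Q*/2)H = √(2DSH) ≈ €3,008.27.
Cost at Q = 600: (12,960/600)×138 + (600/2)×2.53 = €2,980.80 + €759.00 = €3,739.80.
Excess = €3,739.80 − €3,008.27 = €731.53.

Extra cost ≈ €732 per year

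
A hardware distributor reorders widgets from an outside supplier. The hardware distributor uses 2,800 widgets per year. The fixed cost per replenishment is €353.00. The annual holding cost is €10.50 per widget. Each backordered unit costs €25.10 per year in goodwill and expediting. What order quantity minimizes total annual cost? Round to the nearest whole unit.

With planned backorders, Q* = √(2DS/H) · √((H+B)/B).
√(2DS/H) = √(2 × 2,800 × 353 / 10.5) = 433.897.
√((H+B)/B) = √((10.5+25.1)/25.1) = 1.1909.
Q* ≈ 516.743.

Q* ≈ 517 widgets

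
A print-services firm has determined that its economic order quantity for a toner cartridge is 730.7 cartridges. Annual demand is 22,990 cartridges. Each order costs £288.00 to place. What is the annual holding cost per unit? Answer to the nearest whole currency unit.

The basic EOQ model gives Q* = √(2DS/H); rearrange for the unknown.
From Q* = √(2DS/H): H = 2DS / Q*² = 2 × 22,990 × 288 / 730.7² = 24.8018.

H ≈ £25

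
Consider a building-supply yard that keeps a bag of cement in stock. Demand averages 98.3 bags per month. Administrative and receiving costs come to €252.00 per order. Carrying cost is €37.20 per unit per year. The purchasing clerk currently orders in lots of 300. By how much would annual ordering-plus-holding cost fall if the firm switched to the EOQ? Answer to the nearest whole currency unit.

Extra cost ≈ €1,868 per year

Annual demand D = 98.3 × 12 = 1,179.6.
EOQ = √(2DS/H) = √(2 × 1,179.6 × 252 / 37.2) ≈ 126.42.
Cost at Q* = (D/Q*)S + (Q*/2)H = √(2DSH) ≈ €4,702.77.
Cost at Q = 300: (1,179.6/300)×252 + (300/2)×37.2 = €990.86 + €5,580.00 = €6,570.86.
Excess = €6,570.86 − €4,702.77 = €1,868.09.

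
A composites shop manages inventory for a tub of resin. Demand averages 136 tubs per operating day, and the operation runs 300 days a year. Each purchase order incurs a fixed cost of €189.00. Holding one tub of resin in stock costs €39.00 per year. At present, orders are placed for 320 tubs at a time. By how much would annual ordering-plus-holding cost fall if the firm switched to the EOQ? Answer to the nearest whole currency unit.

Extra cost ≈ €5,813 per year

Annual demand D = 136 × 300 = 40,800.
EOQ = √(2DS/H) = √(2 × 40,800 × 189 / 39) ≈ 628.85.
Cost at Q* = (D/Q*)S + (Q*/2)H = √(2DSH) ≈ €24,524.96.
Cost at Q = 320: (40,800/320)×189 + (320/2)×39 = €24,097.50 + €6,240.00 = €30,337.50.
Excess = €30,337.50 − €24,524.96 = €5,812.54.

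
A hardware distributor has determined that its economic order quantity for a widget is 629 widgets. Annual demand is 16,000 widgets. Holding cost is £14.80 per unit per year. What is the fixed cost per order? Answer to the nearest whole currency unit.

S ≈ £183

Squaring Q* = √(2DS/H) gives Q*² = 2DS/H.
From Q* = √(2DS/H): S = Q*²H / (2D) = 629² × 14.8 / (2 × 16,000) = 182.9840.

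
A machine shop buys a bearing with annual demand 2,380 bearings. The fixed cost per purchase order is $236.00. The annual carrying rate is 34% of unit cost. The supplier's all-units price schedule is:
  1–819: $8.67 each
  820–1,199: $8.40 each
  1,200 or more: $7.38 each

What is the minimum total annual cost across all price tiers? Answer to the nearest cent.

Holding cost per unit per year at price C is H = 0.34·C.
Candidates are each tier's EOQ (if it falls in that tier) and each price-break quantity.
EOQ at $8.67 = 617.3 (feasible in tier 1): TC = 2,380×$8.67 + (2,380/617.3)×236 + (617.3/2)×0.34×$8.67 = $22,454.34.
EOQ at $8.40 = 627.2 < 820, so use break Q=820: TC = 2,380×$8.40 + (2,380/820.0)×236 + (820.0/2)×0.34×$8.40 = $21,847.94.
EOQ at $7.38 = 669.1 < 1200, so use break Q=1200: TC = 2,380×$7.38 + (2,380/1200.0)×236 + (1200.0/2)×0.34×$7.38 = $19,537.99.
Lowest total cost among the candidates is at Q = 1200.0.

TC* ≈ $19,537.99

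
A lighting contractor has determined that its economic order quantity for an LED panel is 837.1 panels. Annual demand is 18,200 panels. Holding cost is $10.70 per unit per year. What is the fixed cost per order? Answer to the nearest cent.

S ≈ $205.99

The basic EOQ model gives Q* = √(2DS/H); rearrange for the unknown.
From Q* = √(2DS/H): S = Q*²H / (2D) = 837.1² × 10.7 / (2 × 18,200) = 205.9857.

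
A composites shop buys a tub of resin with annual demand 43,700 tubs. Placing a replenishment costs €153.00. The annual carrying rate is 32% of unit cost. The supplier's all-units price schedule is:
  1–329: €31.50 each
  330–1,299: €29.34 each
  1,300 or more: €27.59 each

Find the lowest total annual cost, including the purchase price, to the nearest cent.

Holding cost per unit per year at price C is H = 0.32·C.
For each price level, check whether its EOQ is feasible; otherwise the best quantity at that price is the breakpoint.
Tier 1 (€31.50): EOQ = 1151.8 exceeds tier's upper bound 329, so this tier is dominated.
EOQ at €29.34 = 1193.4 (feasible in tier 2): TC = 43,700×€29.34 + (43,700/1193.4)×153 + (1193.4/2)×0.32×€29.34 = €1,293,362.86.
EOQ at €27.59 = 1230.7 < 1300, so use break Q=1300: TC = 43,700×€27.59 + (43,700/1300.0)×153 + (1300.0/2)×0.32×€27.59 = €1,216,564.87.
Lowest total cost among the candidates is at Q = 1300.0.

TC* ≈ €1,216,564.87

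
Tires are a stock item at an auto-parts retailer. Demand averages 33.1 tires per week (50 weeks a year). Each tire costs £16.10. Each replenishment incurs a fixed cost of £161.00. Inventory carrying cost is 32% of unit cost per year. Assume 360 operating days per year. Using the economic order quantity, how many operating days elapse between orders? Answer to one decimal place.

T ≈ 70.0 days

Annual demand D = 33.1 × 50 = 1,655.
Holding cost H = 0.32 × £16.10 = £5.1520 per unit per year.
EOQ = √(2DS/H) = √(2 × 1,655 × 161 / 5.152) ≈ 321.62.
Cycle time = Q*/D × 360 = 321.62 / 1,655 × 360 ≈ 69.959 days.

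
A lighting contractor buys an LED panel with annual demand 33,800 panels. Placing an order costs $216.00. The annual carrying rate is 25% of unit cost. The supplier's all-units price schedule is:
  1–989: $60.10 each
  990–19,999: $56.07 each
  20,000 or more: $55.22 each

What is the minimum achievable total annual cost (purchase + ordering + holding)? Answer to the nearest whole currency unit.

TC* ≈ $1,909,473

Holding cost per unit per year at price C is H = 0.25·C.
For each price level, check whether its EOQ is feasible; otherwise the best quantity at that price is the breakpoint.
EOQ at $60.10 = 985.8 (feasible in tier 1): TC = 33,800×$60.10 + (33,800/985.8)×216 + (985.8/2)×0.25×$60.10 = $2,046,191.79.
EOQ at $56.07 = 1020.6 (feasible in tier 2): TC = 33,800×$56.07 + (33,800/1020.6)×216 + (1020.6/2)×0.25×$56.07 = $1,909,472.57.
EOQ at $55.22 = 1028.4 < 20000, so use break Q=20000: TC = 33,800×$55.22 + (33,800/20000.0)×216 + (20000.0/2)×0.25×$55.22 = $2,004,851.04.
Lowest total cost among the candidates is at Q = 1020.6.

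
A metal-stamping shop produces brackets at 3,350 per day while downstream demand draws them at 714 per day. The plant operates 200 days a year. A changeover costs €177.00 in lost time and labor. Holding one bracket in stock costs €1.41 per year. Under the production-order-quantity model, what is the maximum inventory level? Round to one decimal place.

I_max ≈ 5,311.4 brackets

Annual demand D = 714 × 200 = 142,800.
Production build-up factor (1 − d/p) = 1 − 714/3,350 = 0.7869.
Q* = √(2DS / (H(1 − d/p))) = √(2 × 142,800 × 177 / (1.41 × 0.7869)).
= √(50,551,200 / 1.1095) ≈ 6750.033.
Maximum inventory = Q*(1 − d/p) = 6750.033 × 0.7869 ≈ 5311.369.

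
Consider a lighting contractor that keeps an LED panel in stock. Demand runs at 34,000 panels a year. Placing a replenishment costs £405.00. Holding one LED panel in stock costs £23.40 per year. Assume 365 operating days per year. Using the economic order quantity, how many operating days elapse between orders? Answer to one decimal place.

The optimal lot size = √(2DS/H) = √(2 × 34,000 × 405 / 23.4) ≈ 1084.86.
Cycle time = Q*/D × 365 = 1084.86 / 34,000 × 365 ≈ 11.646 days.

T ≈ 11.6 days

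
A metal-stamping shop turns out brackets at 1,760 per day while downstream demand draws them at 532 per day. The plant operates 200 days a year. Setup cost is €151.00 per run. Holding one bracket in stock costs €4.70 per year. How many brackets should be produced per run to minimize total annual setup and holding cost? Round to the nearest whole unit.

Annual demand D = 532 × 200 = 106,400.
Production build-up factor (1 − d/p) = 1 − 532/1,760 = 0.6977.
Q* = √(2DS / (H(1 − d/p))) = √(2 × 106,400 × 151 / (4.7 × 0.6977)).
= √(32,132,800 / 3.2793) ≈ 3130.275.

Q* ≈ 3,130 brackets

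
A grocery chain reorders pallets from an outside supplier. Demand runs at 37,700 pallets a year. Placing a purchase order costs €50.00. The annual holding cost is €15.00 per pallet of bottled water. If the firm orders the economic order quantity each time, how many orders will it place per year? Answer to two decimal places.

EOQ = √(2DS/H) = √(2 × 37,700 × 50 / 15) ≈ 501.33.
Orders per year = D / Q* = 37,700 / 501.33 ≈ 75.200.

N ≈ 75.20 orders per year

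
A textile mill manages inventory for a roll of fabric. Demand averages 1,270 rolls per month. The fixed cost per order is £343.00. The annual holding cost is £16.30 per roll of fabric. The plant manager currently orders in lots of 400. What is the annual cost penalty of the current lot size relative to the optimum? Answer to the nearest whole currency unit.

Extra cost ≈ £3,274 per year

Annual demand D = 1,270 × 12 = 15,240.
EOQ = √(2DS/H) = √(2 × 15,240 × 343 / 16.3) ≈ 800.87.
Cost at Q* = (D/Q*)S + (Q*/2)H = √(2DSH) ≈ £13,054.14.
Cost at Q = 400: (15,240/400)×343 + (400/2)×16.3 = £13,068.30 + £3,260.00 = £16,328.30.
Excess = £16,328.30 − £13,054.14 = £3,274.16.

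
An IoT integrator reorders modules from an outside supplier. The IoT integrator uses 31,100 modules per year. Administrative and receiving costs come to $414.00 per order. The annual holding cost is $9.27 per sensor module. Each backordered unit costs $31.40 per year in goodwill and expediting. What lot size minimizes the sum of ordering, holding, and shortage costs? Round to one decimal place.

Q* ≈ 1,896.8 modules

With planned backorders, Q* = √(2DS/H) · √((H+B)/B).
√(2DS/H) = √(2 × 31,100 × 414 / 9.27) = 1666.693.
√((H+B)/B) = √((9.27+31.4)/31.4) = 1.1381.
Q* ≈ 1896.827.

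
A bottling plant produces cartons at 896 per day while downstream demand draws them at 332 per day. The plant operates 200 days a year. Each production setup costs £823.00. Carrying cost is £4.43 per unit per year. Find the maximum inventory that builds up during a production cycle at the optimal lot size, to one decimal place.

I_max ≈ 3,940.8 cartons

Annual demand D = 332 × 200 = 66,400.
Production build-up factor (1 − d/p) = 1 − 332/896 = 0.6295.
Q* = √(2DS / (H(1 − d/p))) = √(2 × 66,400 × 823 / (4.43 × 0.6295)).
= √(109,294,400 / 2.7885) ≈ 6260.536.
Maximum inventory = Q*(1 − d/p) = 6260.536 × 0.6295 ≈ 3940.784.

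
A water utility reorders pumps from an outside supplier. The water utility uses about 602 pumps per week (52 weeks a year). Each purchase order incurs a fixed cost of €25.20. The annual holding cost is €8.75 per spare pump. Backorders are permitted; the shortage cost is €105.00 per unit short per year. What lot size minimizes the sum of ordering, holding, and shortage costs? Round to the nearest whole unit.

Annual demand D = 602 × 52 = 31,304.
With planned backorders, Q* = √(2DS/H) · √((H+B)/B).
√(2DS/H) = √(2 × 31,304 × 25.2 / 8.75) = 424.630.
√((H+B)/B) = √((8.75+105)/105) = 1.0408.
Q* ≈ 441.969.

Q* ≈ 442 pumps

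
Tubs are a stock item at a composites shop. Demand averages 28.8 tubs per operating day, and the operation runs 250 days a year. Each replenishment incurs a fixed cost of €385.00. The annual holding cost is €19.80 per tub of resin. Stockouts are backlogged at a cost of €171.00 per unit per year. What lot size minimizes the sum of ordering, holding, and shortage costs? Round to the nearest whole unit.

Q* ≈ 559 tubs

Annual demand D = 28.8 × 250 = 7,200.
With planned backorders, Q* = √(2DS/H) · √((H+B)/B).
√(2DS/H) = √(2 × 7,200 × 385 / 19.8) = 529.150.
√((H+B)/B) = √((19.8+171)/171) = 1.0563.
Q* ≈ 558.946.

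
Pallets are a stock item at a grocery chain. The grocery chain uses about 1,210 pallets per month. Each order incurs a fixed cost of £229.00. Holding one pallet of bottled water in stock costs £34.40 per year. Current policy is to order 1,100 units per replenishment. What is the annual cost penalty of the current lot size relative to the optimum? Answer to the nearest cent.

Extra cost ≈ £6,817.80 per year

Annual demand D = 1,210 × 12 = 14,520.
EOQ = √(2DS/H) = √(2 × 14,520 × 229 / 34.4) ≈ 439.68.
Cost at Q* = (D/Q*)S + (Q*/2)H = √(2DSH) ≈ £15,125.00.
Cost at Q = 1,100: (14,520/1,100)×229 + (1,100/2)×34.4 = £3,022.80 + £18,920.00 = £21,942.80.
Excess = £21,942.80 − £15,125.00 = £6,817.80.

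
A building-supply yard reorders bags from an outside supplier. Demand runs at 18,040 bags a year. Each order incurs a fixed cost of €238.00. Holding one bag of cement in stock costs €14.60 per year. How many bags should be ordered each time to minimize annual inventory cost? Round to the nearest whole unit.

EOQ = √(2DS / H) = √(2 × 18,040 × 238 / 14.6).
= √(8,587,040 / 14.6) = √588,153.4247 ≈ 766.912.

Q* ≈ 767 bags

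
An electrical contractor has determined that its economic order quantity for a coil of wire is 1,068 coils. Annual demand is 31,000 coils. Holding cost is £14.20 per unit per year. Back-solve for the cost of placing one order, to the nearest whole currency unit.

The basic EOQ model gives Q* = √(2DS/H); rearrange for the unknown.
From Q* = √(2DS/H): S = Q*²H / (2D) = 1,068² × 14.2 / (2 × 31,000) = 261.2397.

S ≈ £261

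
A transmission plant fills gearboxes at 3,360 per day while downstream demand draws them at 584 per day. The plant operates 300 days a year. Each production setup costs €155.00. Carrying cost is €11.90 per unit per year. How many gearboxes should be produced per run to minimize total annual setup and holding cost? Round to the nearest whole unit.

Annual demand D = 584 × 300 = 175,200.
Production build-up factor (1 − d/p) = 1 − 584/3,360 = 0.8262.
Q* = √(2DS / (H(1 − d/p))) = √(2 × 175,200 × 155 / (11.9 × 0.8262)).
= √(54,312,000 / 9.8317) ≈ 2350.360.

Q* ≈ 2,350 gearboxes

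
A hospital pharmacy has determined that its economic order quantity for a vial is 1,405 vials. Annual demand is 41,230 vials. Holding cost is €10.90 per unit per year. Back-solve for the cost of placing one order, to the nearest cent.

Invert the EOQ relation Q*² = 2DS/H.
From Q* = √(2DS/H): S = Q*²H / (2D) = 1,405² × 10.9 / (2 × 41,230) = 260.9371.

S ≈ €260.94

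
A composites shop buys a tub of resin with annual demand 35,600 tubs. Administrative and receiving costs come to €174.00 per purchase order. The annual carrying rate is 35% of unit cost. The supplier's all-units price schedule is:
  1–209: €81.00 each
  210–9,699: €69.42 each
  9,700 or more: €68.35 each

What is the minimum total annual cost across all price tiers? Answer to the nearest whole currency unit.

Holding cost per unit per year at price C is H = 0.35·C.
For each price level, check whether its EOQ is feasible; otherwise the best quantity at that price is the breakpoint.
Tier 1 (€81.00): EOQ = 661.1 exceeds tier's upper bound 209, so this tier is dominated.
EOQ at €69.42 = 714.1 (feasible in tier 2): TC = 35,600×€69.42 + (35,600/714.1)×174 + (714.1/2)×0.35×€69.42 = €2,488,701.66.
EOQ at €68.35 = 719.6 < 9700, so use break Q=9700: TC = 35,600×€68.35 + (35,600/9700.0)×174 + (9700.0/2)×0.35×€68.35 = €2,549,922.72.
Lowest total cost among the candidates is at Q = 714.1.

TC* ≈ €2,488,702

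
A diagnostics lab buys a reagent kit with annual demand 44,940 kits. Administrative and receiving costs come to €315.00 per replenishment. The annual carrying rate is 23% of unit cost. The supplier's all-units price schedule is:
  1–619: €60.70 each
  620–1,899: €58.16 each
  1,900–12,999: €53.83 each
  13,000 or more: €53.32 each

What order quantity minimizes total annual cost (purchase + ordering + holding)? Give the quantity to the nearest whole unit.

Holding cost per unit per year at price C is H = 0.23·C.
For each price level, check whether its EOQ is feasible; otherwise the best quantity at that price is the breakpoint.
Tier 1 (€60.70): EOQ = 1424.1 exceeds tier's upper bound 619, so this tier is dominated.
EOQ at €58.16 = 1454.8 (feasible in tier 2): TC = 44,940×€58.16 + (44,940/1454.8)×315 + (1454.8/2)×0.23×€58.16 = €2,633,171.30.
EOQ at €53.83 = 1512.2 < 1900, so use break Q=1900: TC = 44,940×€53.83 + (44,940/1900.0)×315 + (1900.0/2)×0.23×€53.83 = €2,438,332.63.
EOQ at €53.32 = 1519.4 < 13000, so use break Q=13000: TC = 44,940×€53.32 + (44,940/13000.0)×315 + (13000.0/2)×0.23×€53.32 = €2,477,003.13.
Lowest total cost is €2,438,332.63 at Q = 1900.0.

Q* ≈ 1,900 kits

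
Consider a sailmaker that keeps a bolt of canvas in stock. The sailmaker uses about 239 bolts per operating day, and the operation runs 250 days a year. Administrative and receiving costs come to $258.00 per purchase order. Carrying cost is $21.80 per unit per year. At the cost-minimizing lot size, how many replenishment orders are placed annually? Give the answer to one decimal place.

N ≈ 50.2 orders per year

Annual demand D = 239 × 250 = 59,750.
Q* = √(2DS/H) = √(2 × 59,750 × 258 / 21.8) ≈ 1189.23.
Orders per year = D / Q* = 59,750 / 1189.23 ≈ 50.243.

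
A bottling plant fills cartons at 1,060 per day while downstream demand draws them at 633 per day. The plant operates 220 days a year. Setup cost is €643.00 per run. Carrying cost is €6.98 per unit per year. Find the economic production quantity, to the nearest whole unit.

Q* ≈ 7,981 cartons

Annual demand D = 633 × 220 = 139,260.
Production build-up factor (1 − d/p) = 1 − 633/1,060 = 0.4028.
Q* = √(2DS / (H(1 − d/p))) = √(2 × 139,260 × 643 / (6.98 × 0.4028)).
= √(179,088,360 / 2.8118) ≈ 7980.773.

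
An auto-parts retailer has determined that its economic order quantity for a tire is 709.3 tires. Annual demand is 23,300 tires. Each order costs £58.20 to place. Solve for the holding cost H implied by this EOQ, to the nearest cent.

The basic EOQ model gives Q* = √(2DS/H); rearrange for the unknown.
From Q* = √(2DS/H): H = 2DS / Q*² = 2 × 23,300 × 58.2 / 709.3² = 5.3907.

H ≈ £5.39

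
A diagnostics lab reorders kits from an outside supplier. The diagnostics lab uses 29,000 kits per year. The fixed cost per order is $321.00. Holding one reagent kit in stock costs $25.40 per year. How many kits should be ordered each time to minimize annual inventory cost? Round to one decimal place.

EOQ = √(2DS / H) = √(2 × 29,000 × 321 / 25.4).
= √(18,618,000 / 25.4) = √732,992.126 ≈ 856.150.

Q* ≈ 856.1 kits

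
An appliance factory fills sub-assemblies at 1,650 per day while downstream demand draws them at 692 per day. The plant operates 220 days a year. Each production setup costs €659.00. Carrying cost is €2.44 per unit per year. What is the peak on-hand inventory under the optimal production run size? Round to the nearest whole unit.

Annual demand D = 692 × 220 = 152,240.
Production build-up factor (1 − d/p) = 1 − 692/1,650 = 0.5806.
Q* = √(2DS / (H(1 − d/p))) = √(2 × 152,240 × 659 / (2.44 × 0.5806)).
= √(200,652,320 / 1.4167) ≈ 11901.081.
Maximum inventory = Q*(1 − d/p) = 11901.081 × 0.5806 ≈ 6909.840.

I_max ≈ 6,910 sub-assemblies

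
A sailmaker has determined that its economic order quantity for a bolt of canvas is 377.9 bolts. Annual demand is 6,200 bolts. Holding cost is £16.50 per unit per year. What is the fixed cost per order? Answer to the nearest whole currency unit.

Squaring Q* = √(2DS/H) gives Q*² = 2DS/H.
From Q* = √(2DS/H): S = Q*²H / (2D) = 377.9² × 16.5 / (2 × 6,200) = 190.0273.

S ≈ £190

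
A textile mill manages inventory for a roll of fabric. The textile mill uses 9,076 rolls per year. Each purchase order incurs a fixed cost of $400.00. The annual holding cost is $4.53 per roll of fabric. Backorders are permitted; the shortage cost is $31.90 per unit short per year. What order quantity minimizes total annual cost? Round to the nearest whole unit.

Q* ≈ 1,353 rolls

With planned backorders, Q* = √(2DS/H) · √((H+B)/B).
√(2DS/H) = √(2 × 9,076 × 400 / 4.53) = 1266.027.
√((H+B)/B) = √((4.53+31.9)/31.9) = 1.0686.
Q* ≈ 1352.936.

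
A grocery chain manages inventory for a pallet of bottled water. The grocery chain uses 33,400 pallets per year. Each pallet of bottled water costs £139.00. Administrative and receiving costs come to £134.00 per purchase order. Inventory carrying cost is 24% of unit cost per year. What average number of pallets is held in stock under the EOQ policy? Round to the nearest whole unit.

Average inventory ≈ 259 pallets

Holding cost H = 0.24 × £139.00 = £33.3600 per unit per year.
Q* = √(2DS/H) = √(2 × 33,400 × 134 / 33.36) ≈ 518.00.
Average inventory = Q*/2 ≈ 518.00 / 2 = 258.999.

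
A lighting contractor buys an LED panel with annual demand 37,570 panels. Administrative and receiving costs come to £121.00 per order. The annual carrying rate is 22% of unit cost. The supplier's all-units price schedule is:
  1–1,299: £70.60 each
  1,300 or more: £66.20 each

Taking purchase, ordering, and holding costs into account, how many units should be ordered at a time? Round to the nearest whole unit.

Holding cost per unit per year at price C is H = 0.22·C.
For each price level, check whether its EOQ is feasible; otherwise the best quantity at that price is the breakpoint.
EOQ at £70.60 = 765.1 (feasible in tier 1): TC = 37,570×£70.60 + (37,570/765.1)×121 + (765.1/2)×0.22×£70.60 = £2,664,325.43.
EOQ at £66.20 = 790.1 < 1300, so use break Q=1300: TC = 37,570×£66.20 + (37,570/1300.0)×121 + (1300.0/2)×0.22×£66.20 = £2,500,097.50.
Lowest total cost is £2,500,097.50 at Q = 1300.0.

Q* ≈ 1,300 panels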